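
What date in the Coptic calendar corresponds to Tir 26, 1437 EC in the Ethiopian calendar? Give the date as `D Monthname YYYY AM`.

The source date corresponds to 30 January 1445 in the proleptic Gregorian calendar (JDN 2248865).
That day falls on 26 Tobi 1161 AM in the Coptic calendar.

26 Tobi 1161 AM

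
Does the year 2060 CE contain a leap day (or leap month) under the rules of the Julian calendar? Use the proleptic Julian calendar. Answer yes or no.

2060 mod 4 = 0, so it is a leap year in the Julian calendar.

yes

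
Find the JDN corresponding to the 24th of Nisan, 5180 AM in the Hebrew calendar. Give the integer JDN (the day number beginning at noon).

Equivalently 17 April 1420 (proleptic Gregorian).
JDN 2299161 is 15 October 1582 CE (Gregorian); the target day is −59350 days from there, so JDN = 2239811.

2239811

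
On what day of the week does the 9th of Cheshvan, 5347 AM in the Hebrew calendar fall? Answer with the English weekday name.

Tuesday

In the Gregorian calendar this is 21 October 1586 (JDN 2300628).
Since JDN mod 7 = 1 (0 = Monday), the day is Tuesday.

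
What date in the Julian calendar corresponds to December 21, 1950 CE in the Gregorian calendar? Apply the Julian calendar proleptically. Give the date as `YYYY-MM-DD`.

1950-12-08

For dates in this range the Gregorian date is 13 days ahead of the Julian.
21 December 1950 Gregorian − 13 days → 8 December 1950 Julian.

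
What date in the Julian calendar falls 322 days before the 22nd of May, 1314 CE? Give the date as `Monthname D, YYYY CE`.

July 4, 1313 CE

JDN of the 22nd of May, 1314 CE = 2201138.
2201138 − 322 = 2200816.
JDN 2200816 in the Julian calendar is July 4, 1313 CE.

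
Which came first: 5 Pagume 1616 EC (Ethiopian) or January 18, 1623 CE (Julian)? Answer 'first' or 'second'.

second

The two dates have Julian Day Numbers 2314464 and 2313876 respectively.
Since 2313876 < 2314464, the second date comes first.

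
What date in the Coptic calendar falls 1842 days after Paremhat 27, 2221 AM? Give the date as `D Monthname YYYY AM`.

JDN of Paremhat 27, 2221 AM = 2636091.
2636091 + 1842 = 2637933.
JDN 2637933 in the Coptic calendar is 13 Parmouti 2226 AM.

13 Parmouti 2226 AM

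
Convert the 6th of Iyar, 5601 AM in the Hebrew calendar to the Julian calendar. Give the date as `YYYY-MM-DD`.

1841-04-15

Julian Day Number of the source date = 2393588.
Converting JDN 2393588 to the Julian calendar gives 15 April 1841 CE.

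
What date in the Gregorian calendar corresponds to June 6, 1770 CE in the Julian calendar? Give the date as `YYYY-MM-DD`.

1770-06-17

For dates in this range the Gregorian date is 11 days ahead of the Julian.
6 June 1770 Julian + 11 days → 17 June 1770 Gregorian.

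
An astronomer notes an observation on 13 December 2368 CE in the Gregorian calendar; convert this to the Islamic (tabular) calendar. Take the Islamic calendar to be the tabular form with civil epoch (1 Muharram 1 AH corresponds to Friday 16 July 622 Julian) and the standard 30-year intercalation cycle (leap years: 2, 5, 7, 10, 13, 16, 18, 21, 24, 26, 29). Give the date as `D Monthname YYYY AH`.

2 Muharram 1801 AH

Julian Day Number of the source date = 2586301.
Converting JDN 2586301 to the tabular Islamic calendar gives 2 Muharram 1801 AH.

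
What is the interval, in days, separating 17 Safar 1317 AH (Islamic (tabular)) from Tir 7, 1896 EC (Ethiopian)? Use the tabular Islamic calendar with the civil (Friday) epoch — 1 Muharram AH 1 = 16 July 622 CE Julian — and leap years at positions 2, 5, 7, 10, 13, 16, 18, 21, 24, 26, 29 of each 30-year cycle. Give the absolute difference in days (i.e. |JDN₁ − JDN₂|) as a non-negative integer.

JDN of the first date = 2414833.
JDN of the second date = 2416496.
|2416496 − 2414833| = 1663.

1663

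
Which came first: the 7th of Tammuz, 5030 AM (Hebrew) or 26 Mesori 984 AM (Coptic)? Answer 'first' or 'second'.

second

First date → JDN 2185104; second date → JDN 2184426.
JDN 2184426 < JDN 2185104, so the second date is earlier.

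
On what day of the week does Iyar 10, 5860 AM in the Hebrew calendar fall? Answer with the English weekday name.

Equivalently 19 May 2100 Gregorian, JDN 2488208.
Since JDN mod 7 = 2 (0 = Monday), the day is Wednesday.

Wednesday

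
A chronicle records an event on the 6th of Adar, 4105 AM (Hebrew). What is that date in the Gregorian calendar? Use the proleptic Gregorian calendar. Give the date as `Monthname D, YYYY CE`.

Julian Day Number of the source date = 1847125.
Converting JDN 1847125 to the Gregorian calendar gives 26 February 345 CE.

February 26, 345 CE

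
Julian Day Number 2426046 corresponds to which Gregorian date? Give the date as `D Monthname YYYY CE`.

JDN 2451545 is 1 Jan 2000; 2426046 is −25499 days from there.

10 March 1930 CE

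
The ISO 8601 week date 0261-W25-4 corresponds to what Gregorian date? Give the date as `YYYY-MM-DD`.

0261-06-20

ISO week 1 of 261 is the week containing the first Thursday of 261.
Week 25, day 4 (Thursday) lands on 0261-06-20.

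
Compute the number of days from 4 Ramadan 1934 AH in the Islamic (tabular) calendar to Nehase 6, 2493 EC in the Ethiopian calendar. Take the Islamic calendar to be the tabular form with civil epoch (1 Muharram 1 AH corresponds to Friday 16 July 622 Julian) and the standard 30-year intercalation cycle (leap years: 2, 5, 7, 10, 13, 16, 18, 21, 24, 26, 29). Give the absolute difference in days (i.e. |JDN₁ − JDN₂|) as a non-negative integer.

JDN of the first date = 2633670.
JDN of the second date = 2634759.
|2634759 − 2633670| = 1089.

1089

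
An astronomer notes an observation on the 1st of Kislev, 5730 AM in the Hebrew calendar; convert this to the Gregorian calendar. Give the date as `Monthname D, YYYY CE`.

November 11, 1969 CE

Both dates share Julian Day Number 2440537; in the Gregorian calendar that is 11 November 1969 CE.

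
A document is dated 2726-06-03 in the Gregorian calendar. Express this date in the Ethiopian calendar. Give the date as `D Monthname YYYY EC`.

Both dates share Julian Day Number 2716864; in the Ethiopian calendar that is 20 Ginbot 2718 EC.

20 Ginbot 2718 EC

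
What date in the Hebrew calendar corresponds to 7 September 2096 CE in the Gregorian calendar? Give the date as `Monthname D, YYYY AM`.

Julian Day Number of the source date = 2486859.
Converting JDN 2486859 to the Hebrew calendar gives 20 Elul 5856 AM.

Elul 20, 5856 AM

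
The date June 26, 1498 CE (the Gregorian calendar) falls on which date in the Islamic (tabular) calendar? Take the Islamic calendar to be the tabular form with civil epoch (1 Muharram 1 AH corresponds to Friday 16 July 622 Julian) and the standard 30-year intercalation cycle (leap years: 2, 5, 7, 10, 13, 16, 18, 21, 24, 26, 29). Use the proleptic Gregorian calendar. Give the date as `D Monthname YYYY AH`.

Both dates share Julian Day Number 2268370; in the tabular Islamic calendar that is 26 Shawwal 903 AH.

26 Shawwal 903 AH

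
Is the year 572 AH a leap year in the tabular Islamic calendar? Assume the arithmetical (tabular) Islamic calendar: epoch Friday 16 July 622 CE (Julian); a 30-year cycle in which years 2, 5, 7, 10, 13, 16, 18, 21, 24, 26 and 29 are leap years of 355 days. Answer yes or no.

Year 572 AH is year 2 of its 30-year cycle; leap positions are 2, 5, 7, 10, 13, 16, 18, 21, 24, 26, 29, so it is a leap year (355 days).

yes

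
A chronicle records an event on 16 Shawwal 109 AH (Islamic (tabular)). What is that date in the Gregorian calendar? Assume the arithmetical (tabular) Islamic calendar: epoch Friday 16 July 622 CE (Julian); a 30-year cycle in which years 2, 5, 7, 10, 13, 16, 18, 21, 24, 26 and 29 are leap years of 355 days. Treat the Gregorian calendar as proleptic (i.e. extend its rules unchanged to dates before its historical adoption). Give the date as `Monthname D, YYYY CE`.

Both dates share Julian Day Number 1986993; in the Gregorian calendar that is 7 February 728 CE.

February 7, 728 CE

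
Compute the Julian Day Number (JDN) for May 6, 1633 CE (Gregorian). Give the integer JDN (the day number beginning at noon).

2317627

JDN 2299161 is 15 October 1582 CE (Gregorian); the target day is +18466 days from there, so JDN = 2317627.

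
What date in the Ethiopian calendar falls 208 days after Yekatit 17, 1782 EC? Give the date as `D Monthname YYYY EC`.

10 Meskerem 1783 EC

Counting 208 days forward from JDN 2374897 reaches JDN 2375105, which is 10 Meskerem 1783 EC.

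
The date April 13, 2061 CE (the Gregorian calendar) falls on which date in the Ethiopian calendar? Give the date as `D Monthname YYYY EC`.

5 Miyazya 2053 EC

Julian Day Number of the source date = 2473928.
Converting JDN 2473928 to the Ethiopian calendar gives 5 Miyazya 2053 EC.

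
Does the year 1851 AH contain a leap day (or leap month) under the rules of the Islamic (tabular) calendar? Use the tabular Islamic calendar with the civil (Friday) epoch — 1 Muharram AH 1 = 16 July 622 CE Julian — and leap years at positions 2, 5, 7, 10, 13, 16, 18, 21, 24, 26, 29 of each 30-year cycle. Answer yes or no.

yes

Year 1851 AH is year 21 of its 30-year cycle; leap positions are 2, 5, 7, 10, 13, 16, 18, 21, 24, 26, 29, so it is a leap year (355 days).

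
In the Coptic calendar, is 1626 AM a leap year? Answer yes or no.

1626 mod 4 = 2; in the Coptic calendar a year is leap when year mod 4 = 3, so it is a common year.

no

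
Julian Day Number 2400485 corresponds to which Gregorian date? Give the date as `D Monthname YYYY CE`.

15 March 1860 CE

Counting from JDN 2299161 = 15 Oct 1582 gives an offset of 101324 days.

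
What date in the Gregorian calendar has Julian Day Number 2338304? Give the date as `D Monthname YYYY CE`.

15 December 1689 CE

Counting from JDN 2299161 = 15 Oct 1582 gives an offset of 39143 days.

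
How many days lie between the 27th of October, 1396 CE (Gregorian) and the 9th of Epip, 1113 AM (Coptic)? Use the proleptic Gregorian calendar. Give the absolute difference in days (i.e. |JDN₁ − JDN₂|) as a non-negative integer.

257

First date → JDN 2231239; second date → JDN 2231496.
The interval is |2231239 − 2231496| = 257 days.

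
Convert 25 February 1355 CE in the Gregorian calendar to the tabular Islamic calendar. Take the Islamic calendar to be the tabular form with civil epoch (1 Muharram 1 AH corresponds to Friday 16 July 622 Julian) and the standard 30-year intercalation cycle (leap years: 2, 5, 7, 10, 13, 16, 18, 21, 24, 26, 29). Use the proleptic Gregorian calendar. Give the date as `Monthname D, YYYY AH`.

Safar 3, 756 AH

Julian Day Number of the source date = 2216019.
Converting JDN 2216019 to the tabular Islamic calendar gives 3 Safar 756 AH.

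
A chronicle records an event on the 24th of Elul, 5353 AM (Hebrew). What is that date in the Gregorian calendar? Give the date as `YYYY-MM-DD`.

1593-09-21

Both dates share Julian Day Number 2303155; in the Gregorian calendar that is 21 September 1593 CE.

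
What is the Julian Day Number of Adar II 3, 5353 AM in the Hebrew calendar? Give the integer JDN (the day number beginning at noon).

2302957

Equivalently 7 March 1593 (Gregorian).
JDN 2451545 is 1 January 2000 CE (Gregorian); the target day is −148588 days from there, so JDN = 2302957.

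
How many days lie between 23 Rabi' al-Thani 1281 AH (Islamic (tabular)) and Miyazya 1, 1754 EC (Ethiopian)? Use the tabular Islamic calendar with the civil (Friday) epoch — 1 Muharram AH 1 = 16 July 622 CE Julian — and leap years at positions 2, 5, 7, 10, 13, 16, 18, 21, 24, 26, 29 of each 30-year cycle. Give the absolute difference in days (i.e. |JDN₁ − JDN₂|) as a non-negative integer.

37426

JDN of the first date = 2402140.
JDN of the second date = 2364714.
|2364714 − 2402140| = 37426.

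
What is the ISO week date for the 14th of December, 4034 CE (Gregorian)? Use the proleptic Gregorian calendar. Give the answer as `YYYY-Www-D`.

4034-W50-4

The weekday is Thursday (ISO weekday 4).
That Thursday belongs to ISO week 50 of ISO year 4034.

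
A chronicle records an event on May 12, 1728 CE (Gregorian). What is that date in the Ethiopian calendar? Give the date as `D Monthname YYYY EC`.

Both dates share Julian Day Number 2352331; in the Ethiopian calendar that is 6 Ginbot 1720 EC.

6 Ginbot 1720 EC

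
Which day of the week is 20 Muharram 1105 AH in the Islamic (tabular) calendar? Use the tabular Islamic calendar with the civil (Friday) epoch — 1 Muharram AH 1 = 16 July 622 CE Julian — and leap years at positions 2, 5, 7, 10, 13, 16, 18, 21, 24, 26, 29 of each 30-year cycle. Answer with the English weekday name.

This is JDN 2339680 (21 September 1693 Gregorian).
JDN 2339680 mod 7 = 0, and JDN 0 was a Monday, so this is a Monday.

Monday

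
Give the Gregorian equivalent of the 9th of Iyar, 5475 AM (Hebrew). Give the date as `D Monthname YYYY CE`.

12 May 1715 CE

Both dates share Julian Day Number 2347582; in the Gregorian calendar that is 12 May 1715 CE.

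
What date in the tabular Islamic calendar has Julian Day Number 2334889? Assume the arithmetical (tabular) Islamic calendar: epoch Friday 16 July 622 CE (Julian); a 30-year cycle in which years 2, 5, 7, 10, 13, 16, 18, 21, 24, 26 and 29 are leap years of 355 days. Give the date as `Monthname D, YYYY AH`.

The Gregorian equivalent of JDN 2334889 is 9 August 1680.
In the tabular Islamic calendar that day is Rajab 13, 1091 AH.

Rajab 13, 1091 AH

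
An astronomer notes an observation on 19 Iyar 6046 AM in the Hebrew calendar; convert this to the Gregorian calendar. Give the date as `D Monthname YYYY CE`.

14 May 2286 CE

Both dates share Julian Day Number 2556138; in the Gregorian calendar that is 14 May 2286 CE.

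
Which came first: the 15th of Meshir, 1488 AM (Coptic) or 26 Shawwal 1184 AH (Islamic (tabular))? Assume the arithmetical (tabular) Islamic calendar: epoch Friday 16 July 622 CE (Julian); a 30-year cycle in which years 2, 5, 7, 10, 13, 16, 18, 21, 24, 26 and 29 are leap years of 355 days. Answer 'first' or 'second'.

The two dates have Julian Day Numbers 2368321 and 2367947 respectively.
Since 2367947 < 2368321, the second date comes first.

second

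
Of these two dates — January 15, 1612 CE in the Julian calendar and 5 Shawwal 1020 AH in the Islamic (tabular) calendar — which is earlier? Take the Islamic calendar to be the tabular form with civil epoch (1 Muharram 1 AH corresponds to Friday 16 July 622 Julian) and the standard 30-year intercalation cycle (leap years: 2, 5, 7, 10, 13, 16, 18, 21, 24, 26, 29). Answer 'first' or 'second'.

second

The two dates have Julian Day Numbers 2309855 and 2309810 respectively.
Since 2309810 < 2309855, the second date comes first.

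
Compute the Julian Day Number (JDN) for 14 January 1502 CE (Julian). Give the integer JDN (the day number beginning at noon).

Equivalently 24 January 1502 (proleptic Gregorian).
JDN 2400001 is 17 November 1858 CE (Gregorian), MJD 0; the target day is −130324 days from there, so JDN = 2269677.

2269677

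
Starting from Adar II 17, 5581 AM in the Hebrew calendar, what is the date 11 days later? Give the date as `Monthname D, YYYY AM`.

Adar II 28, 5581 AM

The starting date is JDN 2386246; 2386246 + 11 = 2386257.
JDN 2386257 corresponds to Adar II 28, 5581 AM.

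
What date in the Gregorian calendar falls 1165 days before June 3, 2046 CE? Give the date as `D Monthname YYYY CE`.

26 March 2043 CE

JDN of June 3, 2046 CE = 2468500.
2468500 − 1165 = 2467335.
JDN 2467335 in the Gregorian calendar is 26 March 2043 CE.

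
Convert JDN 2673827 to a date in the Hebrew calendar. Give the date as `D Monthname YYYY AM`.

28 Tammuz 6368 AM

JDN 2673827 is 3 August 2608 in the Gregorian calendar.
In the Hebrew calendar that day is 28 Tammuz 6368 AM.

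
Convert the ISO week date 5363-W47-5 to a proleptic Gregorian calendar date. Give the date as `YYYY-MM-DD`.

ISO week 1 of 5363 is the week containing the first Thursday of 5363.
Week 47, day 5 (Friday) lands on 5363-11-25.

5363-11-25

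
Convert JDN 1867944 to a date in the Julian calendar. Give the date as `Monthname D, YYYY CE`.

February 25, 402 CE

JDN 1867944 is 26 February 402 in the proleptic Gregorian calendar.
In the Julian calendar that day is February 25, 402 CE.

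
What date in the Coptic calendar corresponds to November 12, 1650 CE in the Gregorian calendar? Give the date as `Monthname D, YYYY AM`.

Hathor 6, 1367 AM

Julian Day Number of the source date = 2324026.
Converting JDN 2324026 to the Coptic calendar gives 6 Hathor 1367 AM.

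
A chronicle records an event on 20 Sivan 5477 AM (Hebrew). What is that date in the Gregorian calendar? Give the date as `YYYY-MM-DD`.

1717-05-30

Julian Day Number of the source date = 2348331.
Converting JDN 2348331 to the Gregorian calendar gives 30 May 1717 CE.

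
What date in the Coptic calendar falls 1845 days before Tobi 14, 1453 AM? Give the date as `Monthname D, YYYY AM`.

Koiak 25, 1448 AM

The starting date is JDN 2355506; 2355506 − 1845 = 2353661.
JDN 2353661 corresponds to Koiak 25, 1448 AM.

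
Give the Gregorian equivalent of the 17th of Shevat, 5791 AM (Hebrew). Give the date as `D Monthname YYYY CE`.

Julian Day Number of the source date = 2462908.
Converting JDN 2462908 to the Gregorian calendar gives 10 February 2031 CE.

10 February 2031 CE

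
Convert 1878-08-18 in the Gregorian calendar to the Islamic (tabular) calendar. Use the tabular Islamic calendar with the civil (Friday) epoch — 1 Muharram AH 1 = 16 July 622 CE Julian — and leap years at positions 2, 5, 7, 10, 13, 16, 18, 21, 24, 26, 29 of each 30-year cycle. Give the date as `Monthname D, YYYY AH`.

Sha'ban 19, 1295 AH

Julian Day Number of the source date = 2407215.
Converting JDN 2407215 to the tabular Islamic calendar gives 19 Sha'ban 1295 AH.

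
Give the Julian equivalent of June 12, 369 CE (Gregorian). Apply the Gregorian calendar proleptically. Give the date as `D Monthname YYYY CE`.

The Julian–Gregorian offset here is 1 day (Julian trailing).
12 June 369 Gregorian − 1 day → 11 June 369 Julian.

11 June 369 CE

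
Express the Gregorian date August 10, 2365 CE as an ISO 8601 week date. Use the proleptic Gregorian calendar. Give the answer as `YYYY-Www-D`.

The weekday is Tuesday (ISO weekday 2).
That Tuesday belongs to ISO week 32 of ISO year 2365.

2365-W32-2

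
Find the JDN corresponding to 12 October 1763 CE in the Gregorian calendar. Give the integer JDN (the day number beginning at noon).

JDN 2400001 is 17 November 1858 CE (Gregorian), MJD 0; the target day is −34734 days from there, so JDN = 2365267.

2365267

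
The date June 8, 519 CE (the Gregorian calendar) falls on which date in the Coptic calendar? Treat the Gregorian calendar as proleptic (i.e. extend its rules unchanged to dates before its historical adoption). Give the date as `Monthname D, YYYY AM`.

Both dates share Julian Day Number 1910779; in the Coptic calendar that is 12 Paoni 235 AM.

Paoni 12, 235 AM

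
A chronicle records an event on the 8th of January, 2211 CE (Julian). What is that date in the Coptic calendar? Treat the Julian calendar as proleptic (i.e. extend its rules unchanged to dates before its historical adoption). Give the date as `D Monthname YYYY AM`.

The source date corresponds to 23 January 2211 in the Gregorian calendar (JDN 2528633).
That day falls on 13 Tobi 1927 AM in the Coptic calendar.

13 Tobi 1927 AM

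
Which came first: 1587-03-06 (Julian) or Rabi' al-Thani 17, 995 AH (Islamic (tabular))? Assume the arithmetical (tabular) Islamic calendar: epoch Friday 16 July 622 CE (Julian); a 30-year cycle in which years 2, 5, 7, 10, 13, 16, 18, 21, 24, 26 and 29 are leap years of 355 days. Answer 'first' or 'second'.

Converting both to JDN: 2300774 vs 2300785; the smaller is the first.

first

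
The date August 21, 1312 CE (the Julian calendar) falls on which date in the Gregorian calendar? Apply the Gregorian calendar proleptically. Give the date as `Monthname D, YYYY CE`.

At this point the Julian calendar is 8 days behind the Gregorian.
21 August 1312 Julian + 8 days → 29 August 1312 Gregorian.

August 29, 1312 CE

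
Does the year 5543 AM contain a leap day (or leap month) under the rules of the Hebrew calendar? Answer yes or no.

yes

Hebrew year 5543 is year 14 of its 19-year Metonic cycle; leap years are at positions 3, 6, 8, 11, 14, 17, 19, so it is a leap year (13 months).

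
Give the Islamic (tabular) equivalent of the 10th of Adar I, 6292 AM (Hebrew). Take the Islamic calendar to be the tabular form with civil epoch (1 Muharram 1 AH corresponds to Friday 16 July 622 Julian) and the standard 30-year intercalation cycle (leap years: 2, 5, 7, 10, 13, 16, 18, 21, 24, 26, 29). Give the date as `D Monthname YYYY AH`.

Julian Day Number of the source date = 2645902.
Converting JDN 2645902 to the tabular Islamic calendar gives 10 Rabi' al-Awwal 1969 AH.

10 Rabi' al-Awwal 1969 AH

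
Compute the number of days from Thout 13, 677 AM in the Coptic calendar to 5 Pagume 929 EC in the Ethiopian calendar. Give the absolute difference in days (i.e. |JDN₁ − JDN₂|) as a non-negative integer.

JDN of the first date = 2071951.
JDN of the second date = 2063537.
|2063537 − 2071951| = 8414.

8414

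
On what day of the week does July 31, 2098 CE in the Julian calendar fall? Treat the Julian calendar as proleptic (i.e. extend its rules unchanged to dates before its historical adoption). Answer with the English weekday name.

Wednesday

Equivalently 13 August 2098 Gregorian, JDN 2487564.
JDN 2487564 mod 7 = 2, and JDN 0 was a Monday, so this is a Wednesday.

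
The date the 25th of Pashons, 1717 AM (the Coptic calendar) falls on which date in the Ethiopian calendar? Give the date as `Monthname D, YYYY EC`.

Julian Day Number of the source date = 2452063.
Converting JDN 2452063 to the Ethiopian calendar gives 25 Ginbot 1993 EC.

Ginbot 25, 1993 EC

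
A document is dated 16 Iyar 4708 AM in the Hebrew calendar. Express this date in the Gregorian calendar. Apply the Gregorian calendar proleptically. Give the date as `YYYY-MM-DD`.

Both dates share Julian Day Number 2067433; in the Gregorian calendar that is 3 May 948 CE.

0948-05-03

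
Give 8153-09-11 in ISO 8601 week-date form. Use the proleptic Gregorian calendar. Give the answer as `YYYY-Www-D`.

8153-W37-2

The weekday is Tuesday (ISO weekday 2).
That Tuesday belongs to ISO week 37 of ISO year 8153.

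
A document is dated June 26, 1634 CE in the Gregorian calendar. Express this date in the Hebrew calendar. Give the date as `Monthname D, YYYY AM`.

Sivan 30, 5394 AM

Both dates share Julian Day Number 2318043; in the Hebrew calendar that is 30 Sivan 5394 AM.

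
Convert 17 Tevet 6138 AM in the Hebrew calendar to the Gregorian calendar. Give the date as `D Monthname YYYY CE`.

17 January 2378 CE

Julian Day Number of the source date = 2589623.
Converting JDN 2589623 to the Gregorian calendar gives 17 January 2378 CE.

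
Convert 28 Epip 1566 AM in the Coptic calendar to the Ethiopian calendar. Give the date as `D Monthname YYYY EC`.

The source date corresponds to 3 August 1850 in the Gregorian calendar (JDN 2396973).
That day falls on 28 Hamle 1842 EC in the Ethiopian calendar.

28 Hamle 1842 EC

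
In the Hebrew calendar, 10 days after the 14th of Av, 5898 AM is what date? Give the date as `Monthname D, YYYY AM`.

Av 24, 5898 AM

Counting 10 days forward from JDN 2502179 reaches JDN 2502189, which is Av 24, 5898 AM.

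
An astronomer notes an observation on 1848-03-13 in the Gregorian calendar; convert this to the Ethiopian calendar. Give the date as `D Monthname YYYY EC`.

Both dates share Julian Day Number 2396100; in the Ethiopian calendar that is 5 Megabit 1840 EC.

5 Megabit 1840 EC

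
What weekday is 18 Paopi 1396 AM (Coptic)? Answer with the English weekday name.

Equivalently 26 October 1679 Gregorian, JDN 2334601.
JDN 2334601 mod 7 = 3, and JDN 0 was a Monday, so this is a Thursday.

Thursday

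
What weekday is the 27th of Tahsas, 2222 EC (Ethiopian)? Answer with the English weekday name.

Equivalently 7 January 2230 Gregorian, JDN 2535557.
Since JDN mod 7 = 3 (0 = Monday), the day is Thursday.

Thursday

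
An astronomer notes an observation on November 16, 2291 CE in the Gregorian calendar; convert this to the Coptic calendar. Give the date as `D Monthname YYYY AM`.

4 Hathor 2008 AM

Julian Day Number of the source date = 2558150.
Converting JDN 2558150 to the Coptic calendar gives 4 Hathor 2008 AM.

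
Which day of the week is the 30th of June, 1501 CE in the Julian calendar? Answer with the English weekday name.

Wednesday

Equivalently 10 July 1501 Gregorian, JDN 2269479.
Since JDN mod 7 = 2 (0 = Monday), the day is Wednesday.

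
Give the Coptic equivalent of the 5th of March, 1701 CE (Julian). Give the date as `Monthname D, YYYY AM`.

Paremhat 9, 1417 AM

The source date corresponds to 16 March 1701 in the Gregorian calendar (JDN 2342412).
That day falls on 9 Paremhat 1417 AM in the Coptic calendar.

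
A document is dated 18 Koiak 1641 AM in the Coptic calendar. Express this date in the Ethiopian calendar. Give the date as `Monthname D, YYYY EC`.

Julian Day Number of the source date = 2424147.
Converting JDN 2424147 to the Ethiopian calendar gives 18 Tahsas 1917 EC.

Tahsas 18, 1917 EC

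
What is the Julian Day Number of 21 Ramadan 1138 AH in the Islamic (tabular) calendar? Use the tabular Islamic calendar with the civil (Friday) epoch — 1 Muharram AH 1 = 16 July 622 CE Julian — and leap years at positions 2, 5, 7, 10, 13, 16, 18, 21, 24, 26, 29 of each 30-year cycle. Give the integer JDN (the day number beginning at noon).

Equivalently 23 May 1726 (Gregorian).
JDN 2299161 is 15 October 1582 CE (Gregorian); the target day is +52450 days from there, so JDN = 2351611.

2351611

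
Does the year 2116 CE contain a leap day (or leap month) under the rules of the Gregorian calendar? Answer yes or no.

2116 is divisible by 4 and not by 100, so it is a leap year.

yes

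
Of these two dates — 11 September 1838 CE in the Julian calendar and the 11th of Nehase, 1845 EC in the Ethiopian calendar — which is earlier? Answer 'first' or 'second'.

first

The two dates have Julian Day Numbers 2392641 and 2398082 respectively.
Since 2392641 < 2398082, the first date comes first.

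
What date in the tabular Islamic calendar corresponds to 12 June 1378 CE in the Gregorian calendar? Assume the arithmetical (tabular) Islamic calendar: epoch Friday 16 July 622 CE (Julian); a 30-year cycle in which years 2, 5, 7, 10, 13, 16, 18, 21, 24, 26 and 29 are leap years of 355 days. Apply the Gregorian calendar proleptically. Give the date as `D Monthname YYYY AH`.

6 Safar 780 AH

Both dates share Julian Day Number 2224527; in the tabular Islamic calendar that is 6 Safar 780 AH.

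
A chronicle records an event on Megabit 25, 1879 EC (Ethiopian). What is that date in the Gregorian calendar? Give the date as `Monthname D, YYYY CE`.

April 2, 1887 CE

Both dates share Julian Day Number 2410364; in the Gregorian calendar that is 2 April 1887 CE.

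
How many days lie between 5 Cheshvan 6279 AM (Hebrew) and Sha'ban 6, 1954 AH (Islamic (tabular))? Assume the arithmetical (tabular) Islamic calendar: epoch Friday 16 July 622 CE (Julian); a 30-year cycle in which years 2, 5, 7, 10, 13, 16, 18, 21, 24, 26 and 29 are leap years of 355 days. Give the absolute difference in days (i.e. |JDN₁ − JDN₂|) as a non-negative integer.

323

First date → JDN 2641053; second date → JDN 2640730.
The interval is |2641053 − 2640730| = 323 days.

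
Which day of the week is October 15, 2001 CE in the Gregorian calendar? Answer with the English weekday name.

Monday

2452198 ≡ 0 (mod 7); counting from Monday = 0 gives Monday.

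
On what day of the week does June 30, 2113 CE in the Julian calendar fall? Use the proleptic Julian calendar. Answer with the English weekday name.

Friday

In the Gregorian calendar this is 14 July 2113 (JDN 2493012).
Since JDN mod 7 = 4 (0 = Monday), the day is Friday.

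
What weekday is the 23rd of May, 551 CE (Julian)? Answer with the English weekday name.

Tuesday

In the proleptic Gregorian calendar this is 25 May 551 (JDN 1922453).
1922453 ≡ 1 (mod 7); counting from Monday = 0 gives Tuesday.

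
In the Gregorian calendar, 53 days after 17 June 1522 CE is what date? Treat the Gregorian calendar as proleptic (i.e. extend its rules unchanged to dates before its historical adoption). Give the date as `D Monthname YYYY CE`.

9 August 1522 CE

Counting 53 days forward from JDN 2277126 reaches JDN 2277179, which is 9 August 1522 CE.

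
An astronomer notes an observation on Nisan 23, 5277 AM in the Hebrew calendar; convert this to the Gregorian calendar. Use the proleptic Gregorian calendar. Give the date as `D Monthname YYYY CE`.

25 April 1517 CE

Both dates share Julian Day Number 2275247; in the Gregorian calendar that is 25 April 1517 CE.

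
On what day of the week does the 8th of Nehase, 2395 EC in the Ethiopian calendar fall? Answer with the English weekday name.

Sunday

This is JDN 2598966 (17 August 2403 Gregorian).
2598966 ≡ 6 (mod 7); counting from Monday = 0 gives Sunday.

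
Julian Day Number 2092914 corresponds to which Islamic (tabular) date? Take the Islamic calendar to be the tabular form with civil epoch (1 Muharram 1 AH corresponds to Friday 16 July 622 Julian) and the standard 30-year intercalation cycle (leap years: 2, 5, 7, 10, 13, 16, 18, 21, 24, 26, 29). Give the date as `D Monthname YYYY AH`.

JDN 2092914 is 7 February 1018 in the proleptic Gregorian calendar.
In the tabular Islamic calendar that day is 12 Ramadan 408 AH.

12 Ramadan 408 AH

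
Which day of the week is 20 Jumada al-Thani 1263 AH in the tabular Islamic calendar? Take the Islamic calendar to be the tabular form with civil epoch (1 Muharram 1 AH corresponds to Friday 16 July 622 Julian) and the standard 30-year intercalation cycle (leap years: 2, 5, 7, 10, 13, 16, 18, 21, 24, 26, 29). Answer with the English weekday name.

Saturday

In the Gregorian calendar this is 5 June 1847 (JDN 2395818).
JDN 2395818 mod 7 = 5, and JDN 0 was a Monday, so this is a Saturday.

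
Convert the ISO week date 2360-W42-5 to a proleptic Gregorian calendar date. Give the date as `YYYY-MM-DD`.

ISO week 1 of 2360 is the week containing the first Thursday of 2360.
Week 42, day 5 (Friday) lands on 2360-10-21.

2360-10-21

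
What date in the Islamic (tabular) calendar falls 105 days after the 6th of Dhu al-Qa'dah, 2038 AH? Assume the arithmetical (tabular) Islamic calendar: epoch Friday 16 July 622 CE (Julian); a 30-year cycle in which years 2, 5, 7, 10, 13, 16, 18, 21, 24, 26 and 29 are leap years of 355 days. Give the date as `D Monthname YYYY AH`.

JDN of the 6th of Dhu al-Qa'dah, 2038 AH = 2670585.
2670585 + 105 = 2670690.
JDN 2670690 in the tabular Islamic calendar is 22 Safar 2039 AH.

22 Safar 2039 AH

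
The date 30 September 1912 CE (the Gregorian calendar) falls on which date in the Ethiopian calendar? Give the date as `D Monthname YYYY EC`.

Both dates share Julian Day Number 2419676; in the Ethiopian calendar that is 20 Meskerem 1905 EC.

20 Meskerem 1905 EC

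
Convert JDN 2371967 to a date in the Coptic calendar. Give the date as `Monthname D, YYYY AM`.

JDN 2371967 is 14 February 1782 in the Gregorian calendar.
In the Coptic calendar that day is Meshir 9, 1498 AM.

Meshir 9, 1498 AM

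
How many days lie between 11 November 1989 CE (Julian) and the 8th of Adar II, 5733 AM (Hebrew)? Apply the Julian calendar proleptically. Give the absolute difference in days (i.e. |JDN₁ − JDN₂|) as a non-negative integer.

6101

JDN of the first date = 2447855.
JDN of the second date = 2441754.
|2441754 − 2447855| = 6101.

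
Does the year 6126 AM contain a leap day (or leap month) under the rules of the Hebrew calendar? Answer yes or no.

Hebrew year 6126 is year 8 of its 19-year Metonic cycle; leap years are at positions 3, 6, 8, 11, 14, 17, 19, so it is a leap year (13 months).

yes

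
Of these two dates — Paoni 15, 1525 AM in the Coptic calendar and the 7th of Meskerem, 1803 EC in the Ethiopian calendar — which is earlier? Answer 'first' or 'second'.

First date → JDN 2381955; second date → JDN 2382407.
JDN 2381955 < JDN 2382407, so the first date is earlier.

first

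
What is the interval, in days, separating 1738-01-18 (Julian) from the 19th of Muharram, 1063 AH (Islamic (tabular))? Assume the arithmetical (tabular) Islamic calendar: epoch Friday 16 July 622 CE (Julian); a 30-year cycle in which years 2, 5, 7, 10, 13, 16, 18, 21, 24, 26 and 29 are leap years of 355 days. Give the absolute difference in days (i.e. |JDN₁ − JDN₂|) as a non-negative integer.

31085

First date → JDN 2355880; second date → JDN 2324795.
The interval is |2355880 − 2324795| = 31085 days.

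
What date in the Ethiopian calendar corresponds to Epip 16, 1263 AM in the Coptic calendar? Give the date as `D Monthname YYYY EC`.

16 Hamle 1539 EC

Both dates share Julian Day Number 2286290; in the Ethiopian calendar that is 16 Hamle 1539 EC.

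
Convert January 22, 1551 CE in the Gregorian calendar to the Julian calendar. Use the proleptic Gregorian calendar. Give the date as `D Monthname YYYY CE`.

12 January 1551 CE

At this point the Julian calendar is 10 days behind the Gregorian.
22 January 1551 Gregorian − 10 days → 12 January 1551 Julian.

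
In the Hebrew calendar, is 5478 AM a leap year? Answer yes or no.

Hebrew year 5478 is year 6 of its 19-year Metonic cycle; leap years are at positions 3, 6, 8, 11, 14, 17, 19, so it is a leap year (13 months).

yes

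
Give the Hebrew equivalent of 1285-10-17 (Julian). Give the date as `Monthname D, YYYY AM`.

Cheshvan 17, 5046 AM

The source date corresponds to 24 October 1285 in the proleptic Gregorian calendar (JDN 2190694).
That day falls on 17 Cheshvan 5046 AM in the Hebrew calendar.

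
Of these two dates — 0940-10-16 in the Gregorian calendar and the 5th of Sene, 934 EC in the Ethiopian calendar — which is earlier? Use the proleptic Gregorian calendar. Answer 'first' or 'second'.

first

The two dates have Julian Day Numbers 2064677 and 2065273 respectively.
Since 2064677 < 2065273, the first date comes first.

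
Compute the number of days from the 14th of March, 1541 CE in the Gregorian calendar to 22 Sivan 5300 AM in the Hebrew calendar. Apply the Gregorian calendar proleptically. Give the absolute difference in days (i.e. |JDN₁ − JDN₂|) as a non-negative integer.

280

JDN of the first date = 2283971.
JDN of the second date = 2283691.
|2283691 − 2283971| = 280.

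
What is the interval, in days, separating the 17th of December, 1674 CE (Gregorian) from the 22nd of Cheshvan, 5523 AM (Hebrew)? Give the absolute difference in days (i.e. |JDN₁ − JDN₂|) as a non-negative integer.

JDN of the first date = 2332827.
JDN of the second date = 2364929.
|2364929 − 2332827| = 32102.

32102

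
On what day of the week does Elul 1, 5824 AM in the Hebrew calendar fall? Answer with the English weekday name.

Wednesday

In the Gregorian calendar this is 13 August 2064 (JDN 2475146).
Since JDN mod 7 = 2 (0 = Monday), the day is Wednesday.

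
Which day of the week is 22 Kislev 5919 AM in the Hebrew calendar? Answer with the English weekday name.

Wednesday

Equivalently 13 December 2158 Gregorian, JDN 2509600.
Since JDN mod 7 = 2 (0 = Monday), the day is Wednesday.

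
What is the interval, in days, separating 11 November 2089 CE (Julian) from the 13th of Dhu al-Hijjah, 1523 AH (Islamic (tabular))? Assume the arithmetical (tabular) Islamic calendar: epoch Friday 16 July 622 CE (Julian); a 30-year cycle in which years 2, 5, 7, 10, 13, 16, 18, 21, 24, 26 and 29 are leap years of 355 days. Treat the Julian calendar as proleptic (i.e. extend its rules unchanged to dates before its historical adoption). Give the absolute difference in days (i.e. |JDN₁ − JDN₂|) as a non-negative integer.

First date → JDN 2484380; second date → JDN 2488123.
The interval is |2484380 − 2488123| = 3743 days.

3743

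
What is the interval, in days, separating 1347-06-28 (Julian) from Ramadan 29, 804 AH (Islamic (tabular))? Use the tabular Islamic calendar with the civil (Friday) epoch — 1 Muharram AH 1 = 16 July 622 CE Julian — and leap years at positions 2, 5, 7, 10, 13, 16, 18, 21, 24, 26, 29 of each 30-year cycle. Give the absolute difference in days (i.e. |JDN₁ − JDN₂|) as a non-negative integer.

20032

First date → JDN 2213228; second date → JDN 2233260.
The interval is |2213228 − 2233260| = 20032 days.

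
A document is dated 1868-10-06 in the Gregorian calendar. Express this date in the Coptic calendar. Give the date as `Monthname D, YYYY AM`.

Both dates share Julian Day Number 2403612; in the Coptic calendar that is 27 Thout 1585 AM.

Thout 27, 1585 AM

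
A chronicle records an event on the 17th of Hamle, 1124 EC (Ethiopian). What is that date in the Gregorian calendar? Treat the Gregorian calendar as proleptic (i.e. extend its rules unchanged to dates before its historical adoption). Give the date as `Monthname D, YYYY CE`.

Julian Day Number of the source date = 2134713.
Converting JDN 2134713 to the Gregorian calendar gives 18 July 1132 CE.

July 18, 1132 CE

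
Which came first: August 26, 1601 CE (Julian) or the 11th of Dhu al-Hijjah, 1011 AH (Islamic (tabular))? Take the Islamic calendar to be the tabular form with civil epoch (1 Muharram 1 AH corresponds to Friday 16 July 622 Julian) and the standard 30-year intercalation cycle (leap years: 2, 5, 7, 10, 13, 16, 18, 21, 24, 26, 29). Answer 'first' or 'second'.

First date → JDN 2306061; second date → JDN 2306685.
JDN 2306061 < JDN 2306685, so the first date is earlier.

first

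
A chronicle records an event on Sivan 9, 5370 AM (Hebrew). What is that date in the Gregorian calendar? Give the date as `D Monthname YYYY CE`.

Both dates share Julian Day Number 2309251; in the Gregorian calendar that is 31 May 1610 CE.

31 May 1610 CE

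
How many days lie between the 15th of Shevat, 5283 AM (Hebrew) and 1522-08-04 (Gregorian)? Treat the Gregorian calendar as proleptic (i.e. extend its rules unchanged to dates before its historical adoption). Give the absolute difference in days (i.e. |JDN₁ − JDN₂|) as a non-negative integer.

190

First date → JDN 2277364; second date → JDN 2277174.
The interval is |2277364 − 2277174| = 190 days.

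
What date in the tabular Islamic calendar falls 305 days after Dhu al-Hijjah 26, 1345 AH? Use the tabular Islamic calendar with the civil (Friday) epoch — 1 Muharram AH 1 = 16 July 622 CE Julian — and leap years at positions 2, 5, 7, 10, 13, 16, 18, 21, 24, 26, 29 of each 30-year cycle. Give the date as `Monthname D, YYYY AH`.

Dhu al-Qa'dah 7, 1346 AH

Counting 305 days forward from JDN 2425059 reaches JDN 2425364, which is Dhu al-Qa'dah 7, 1346 AH.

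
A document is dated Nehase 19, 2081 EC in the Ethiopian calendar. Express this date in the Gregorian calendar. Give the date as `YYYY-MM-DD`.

2089-08-25

Both dates share Julian Day Number 2484289; in the Gregorian calendar that is 25 August 2089 CE.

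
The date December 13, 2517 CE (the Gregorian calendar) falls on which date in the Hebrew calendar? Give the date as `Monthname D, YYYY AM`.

Julian Day Number of the source date = 2640722.
Converting JDN 2640722 to the Hebrew calendar gives 28 Kislev 6278 AM.

Kislev 28, 6278 AM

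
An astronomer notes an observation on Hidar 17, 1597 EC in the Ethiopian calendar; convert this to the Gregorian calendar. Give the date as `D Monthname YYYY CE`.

Julian Day Number of the source date = 2307236.
Converting JDN 2307236 to the Gregorian calendar gives 23 November 1604 CE.

23 November 1604 CE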